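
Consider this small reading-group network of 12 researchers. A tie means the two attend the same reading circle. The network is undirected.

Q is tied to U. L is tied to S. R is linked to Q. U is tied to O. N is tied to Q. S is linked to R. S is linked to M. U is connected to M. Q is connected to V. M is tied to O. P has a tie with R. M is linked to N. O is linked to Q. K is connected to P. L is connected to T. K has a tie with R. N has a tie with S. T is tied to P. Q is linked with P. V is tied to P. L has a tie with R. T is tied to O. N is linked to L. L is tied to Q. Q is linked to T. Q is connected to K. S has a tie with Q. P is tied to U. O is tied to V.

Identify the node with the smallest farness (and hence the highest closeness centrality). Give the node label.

Farness (sum of distances to all others) for each node — K:20, L:17, M:19, N:18, O:17, P:16, Q:12, R:17, S:17, T:18, U:18, V:19.
The smallest farness is 12, for Q, so Q has the highest closeness.

Q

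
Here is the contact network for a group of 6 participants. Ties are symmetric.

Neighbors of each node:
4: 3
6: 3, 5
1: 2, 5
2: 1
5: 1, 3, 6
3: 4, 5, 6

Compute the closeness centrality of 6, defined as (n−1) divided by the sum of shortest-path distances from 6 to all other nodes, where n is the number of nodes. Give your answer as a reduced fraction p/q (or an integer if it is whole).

Distances from 6: 1:2, 2:3, 3:1, 4:2, 5:1. Sum = 9.
n = 6, so closeness = 5/9.

5/9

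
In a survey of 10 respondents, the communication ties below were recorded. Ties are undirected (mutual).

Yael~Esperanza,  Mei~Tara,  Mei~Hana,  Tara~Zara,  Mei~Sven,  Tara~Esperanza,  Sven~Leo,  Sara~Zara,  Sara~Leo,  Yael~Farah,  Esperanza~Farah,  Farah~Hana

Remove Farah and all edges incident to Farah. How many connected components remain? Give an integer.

1

Farah's neighbors (Esperanza, Hana, and Yael) remain reachable from one another through other ties, so the rest of the network stays in one piece.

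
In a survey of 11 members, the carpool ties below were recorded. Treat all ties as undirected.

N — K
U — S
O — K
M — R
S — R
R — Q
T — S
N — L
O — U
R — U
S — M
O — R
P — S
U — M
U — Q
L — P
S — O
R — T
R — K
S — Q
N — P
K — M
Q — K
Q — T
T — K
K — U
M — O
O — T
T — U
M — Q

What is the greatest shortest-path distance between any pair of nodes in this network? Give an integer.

Eccentricity of each node (its greatest distance to any other): K:2, L:3, M:3, N:2, O:3, P:2, Q:3, R:3, S:2, T:3, U:3.
The maximum eccentricity is 3, realized for instance by the pair Q–L via Q – S – P – L. So the diameter is 3.

3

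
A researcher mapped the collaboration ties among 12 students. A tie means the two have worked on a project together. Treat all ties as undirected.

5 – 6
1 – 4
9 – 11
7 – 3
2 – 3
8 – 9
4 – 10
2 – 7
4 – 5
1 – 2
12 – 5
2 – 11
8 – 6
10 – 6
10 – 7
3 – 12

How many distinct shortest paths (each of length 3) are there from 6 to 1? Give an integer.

2

The shortest distance is 3. The length-3 paths are: 6–5–4–1; 6–10–4–1.
That gives 2 distinct shortest paths.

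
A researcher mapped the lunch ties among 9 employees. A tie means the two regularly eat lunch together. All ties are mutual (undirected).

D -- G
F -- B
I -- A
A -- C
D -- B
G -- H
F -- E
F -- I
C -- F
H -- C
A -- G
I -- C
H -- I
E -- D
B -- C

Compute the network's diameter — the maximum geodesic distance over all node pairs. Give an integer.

Eccentricity of each node (its greatest distance to any other): A:3, B:2, C:2, D:3, E:3, F:3, G:3, H:3, I:3.
The maximum eccentricity is 3, realized for instance by the pair G–F via G – H – I – F. So the diameter is 3.

3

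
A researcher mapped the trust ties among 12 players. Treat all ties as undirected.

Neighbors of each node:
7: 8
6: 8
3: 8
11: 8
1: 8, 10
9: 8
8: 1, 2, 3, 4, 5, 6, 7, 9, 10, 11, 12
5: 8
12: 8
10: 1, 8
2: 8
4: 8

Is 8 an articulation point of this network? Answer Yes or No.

Yes

Removing 8 leaves {1 and 10} with no path to {9}, so the network splits into 10 components. 8 is a cut vertex.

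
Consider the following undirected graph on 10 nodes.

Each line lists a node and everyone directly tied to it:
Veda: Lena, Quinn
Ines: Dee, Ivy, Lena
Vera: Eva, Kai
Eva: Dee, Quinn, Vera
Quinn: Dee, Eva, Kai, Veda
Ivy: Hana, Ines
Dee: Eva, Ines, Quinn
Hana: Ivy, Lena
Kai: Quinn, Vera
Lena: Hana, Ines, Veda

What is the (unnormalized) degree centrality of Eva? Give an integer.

3

Eva is directly tied to Dee, Quinn, and Vera. That is 3 neighbors, so the degree of Eva is 3.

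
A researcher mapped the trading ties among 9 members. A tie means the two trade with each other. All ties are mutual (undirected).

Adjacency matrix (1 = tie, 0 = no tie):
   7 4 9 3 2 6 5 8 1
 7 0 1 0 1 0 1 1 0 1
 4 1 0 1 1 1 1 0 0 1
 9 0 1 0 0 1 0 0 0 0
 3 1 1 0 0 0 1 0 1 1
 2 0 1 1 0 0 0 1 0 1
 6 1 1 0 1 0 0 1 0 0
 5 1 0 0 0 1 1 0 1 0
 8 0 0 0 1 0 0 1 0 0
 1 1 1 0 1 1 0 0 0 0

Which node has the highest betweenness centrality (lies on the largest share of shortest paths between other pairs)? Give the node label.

4

Unnormalized betweenness of each node: 1:5/6, 2:17/6, 3:23/6, 4:17/3, 5:10/3, 6:2/3, 7:3/2, 8:1/3, 9:0.
4 has the largest value, 17/3, making it the main broker — the node through which the most shortest paths run.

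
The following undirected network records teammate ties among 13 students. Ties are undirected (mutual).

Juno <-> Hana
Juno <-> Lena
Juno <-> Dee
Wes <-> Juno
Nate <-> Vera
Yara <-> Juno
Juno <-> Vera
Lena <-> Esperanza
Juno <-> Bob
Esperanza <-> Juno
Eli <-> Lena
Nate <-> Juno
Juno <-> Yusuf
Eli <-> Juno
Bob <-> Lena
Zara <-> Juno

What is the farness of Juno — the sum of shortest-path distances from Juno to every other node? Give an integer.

Distances from Juno: Bob:1, Dee:1, Eli:1, Esperanza:1, Hana:1, Lena:1, Nate:1, Vera:1, Wes:1, Yara:1, Yusuf:1, Zara:1.
Sum = 1 + 1 + 1 + 1 + 1 + 1 + 1 + 1 + 1 + 1 + 1 + 1 = 12.

12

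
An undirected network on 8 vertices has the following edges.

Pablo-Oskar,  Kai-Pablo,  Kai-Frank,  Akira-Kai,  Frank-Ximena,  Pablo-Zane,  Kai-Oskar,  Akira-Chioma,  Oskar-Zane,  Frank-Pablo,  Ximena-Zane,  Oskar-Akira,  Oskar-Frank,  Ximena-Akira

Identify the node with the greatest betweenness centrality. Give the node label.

Unnormalized betweenness of each node: Akira:41/6, Chioma:0, Frank:4/3, Kai:5/3, Oskar:7/2, Pablo:5/6, Ximena:2, Zane:5/6.
Akira has the largest value, 41/6, making it the main broker — the node through which the most shortest paths run.

Akira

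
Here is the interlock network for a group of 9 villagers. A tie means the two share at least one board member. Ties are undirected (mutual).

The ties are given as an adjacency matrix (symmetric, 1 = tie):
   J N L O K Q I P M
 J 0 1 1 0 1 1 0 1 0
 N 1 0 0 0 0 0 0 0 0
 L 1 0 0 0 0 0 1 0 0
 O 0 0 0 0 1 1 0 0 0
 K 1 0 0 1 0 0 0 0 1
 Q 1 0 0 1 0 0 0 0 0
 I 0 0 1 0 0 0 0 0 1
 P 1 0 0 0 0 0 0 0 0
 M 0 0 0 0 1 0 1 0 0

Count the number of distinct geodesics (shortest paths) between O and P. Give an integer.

2

The shortest distance is 3. The length-3 paths are: O–K–J–P; O–Q–J–P.
That gives 2 distinct shortest paths.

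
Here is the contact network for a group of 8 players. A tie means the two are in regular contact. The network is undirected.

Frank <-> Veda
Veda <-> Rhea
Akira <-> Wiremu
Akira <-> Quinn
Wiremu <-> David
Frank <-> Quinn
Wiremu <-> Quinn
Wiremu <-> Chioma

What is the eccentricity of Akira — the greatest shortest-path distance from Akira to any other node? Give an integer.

4

Distances from Akira: Chioma:2, David:2, Frank:2, Quinn:1, Rhea:4, Veda:3, Wiremu:1.
The largest is 4 (to Rhea), so the eccentricity of Akira is 4.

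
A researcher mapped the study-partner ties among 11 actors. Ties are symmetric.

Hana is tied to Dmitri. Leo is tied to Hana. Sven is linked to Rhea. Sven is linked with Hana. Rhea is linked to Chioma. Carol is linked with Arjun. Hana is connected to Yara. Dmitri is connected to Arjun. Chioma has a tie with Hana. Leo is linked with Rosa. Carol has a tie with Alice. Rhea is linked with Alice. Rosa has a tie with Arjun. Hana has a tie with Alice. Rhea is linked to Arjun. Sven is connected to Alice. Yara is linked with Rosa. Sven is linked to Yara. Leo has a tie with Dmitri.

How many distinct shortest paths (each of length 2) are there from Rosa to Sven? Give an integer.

1

The shortest distance is 2, and the only length-2 path is Rosa–Yara–Sven. So there is exactly 1 shortest path.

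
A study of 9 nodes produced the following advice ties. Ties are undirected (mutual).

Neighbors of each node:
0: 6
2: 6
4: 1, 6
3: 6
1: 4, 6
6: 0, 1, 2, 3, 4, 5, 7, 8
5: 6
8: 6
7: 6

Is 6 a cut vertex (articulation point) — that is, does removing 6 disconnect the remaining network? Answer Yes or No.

Removing 6 leaves {0} with no path to {8}, so the network splits into 7 components. 6 is a cut vertex.

Yes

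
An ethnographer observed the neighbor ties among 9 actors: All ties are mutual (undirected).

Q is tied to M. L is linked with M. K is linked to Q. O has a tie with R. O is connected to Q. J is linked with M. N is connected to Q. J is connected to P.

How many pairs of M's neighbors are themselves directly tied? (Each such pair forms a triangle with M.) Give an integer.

M's neighbors are J, L, and Q, but none of them are tied to each other, so no triangle contains M.

0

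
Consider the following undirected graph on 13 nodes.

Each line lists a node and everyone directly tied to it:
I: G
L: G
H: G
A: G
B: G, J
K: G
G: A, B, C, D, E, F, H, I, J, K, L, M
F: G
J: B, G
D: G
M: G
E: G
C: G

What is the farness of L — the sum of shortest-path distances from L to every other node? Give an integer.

Distances from L: A:2, B:2, C:2, D:2, E:2, F:2, G:1, H:2, I:2, J:2, K:2, M:2.
Sum = 2 + 2 + 2 + 2 + 2 + 2 + 1 + 2 + 2 + 2 + 2 + 2 = 23.

23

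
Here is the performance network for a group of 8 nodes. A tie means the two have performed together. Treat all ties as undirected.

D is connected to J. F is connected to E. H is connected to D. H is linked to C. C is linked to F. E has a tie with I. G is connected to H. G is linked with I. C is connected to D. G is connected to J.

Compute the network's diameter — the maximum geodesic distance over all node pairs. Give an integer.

3

Eccentricity of each node (its greatest distance to any other): C:3, D:3, E:3, F:3, G:3, H:3, I:3, J:3.
The maximum eccentricity is 3, realized for instance by the pair G–F via G – I – E – F. So the diameter is 3.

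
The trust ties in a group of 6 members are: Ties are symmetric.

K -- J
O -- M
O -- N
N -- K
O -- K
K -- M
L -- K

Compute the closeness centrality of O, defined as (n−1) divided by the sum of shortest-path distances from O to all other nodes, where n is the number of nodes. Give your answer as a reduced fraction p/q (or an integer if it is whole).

Distances from O: J:2, K:1, L:2, M:1, N:1. Sum = 7.
n = 6, so closeness = 5/7.

5/7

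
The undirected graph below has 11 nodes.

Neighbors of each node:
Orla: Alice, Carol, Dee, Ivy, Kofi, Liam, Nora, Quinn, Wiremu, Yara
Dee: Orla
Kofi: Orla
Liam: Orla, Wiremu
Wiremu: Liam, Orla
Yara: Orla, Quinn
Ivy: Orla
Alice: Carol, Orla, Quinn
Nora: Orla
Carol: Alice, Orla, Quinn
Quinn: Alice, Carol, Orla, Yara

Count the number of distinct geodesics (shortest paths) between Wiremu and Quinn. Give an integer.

The shortest distance is 2, and the only length-2 path is Wiremu–Orla–Quinn. So there is exactly 1 shortest path.

1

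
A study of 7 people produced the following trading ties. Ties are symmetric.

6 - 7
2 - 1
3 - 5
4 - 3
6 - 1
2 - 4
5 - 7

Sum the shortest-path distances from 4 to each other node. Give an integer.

Distances from 4: 1:2, 2:1, 3:1, 5:2, 6:3, 7:3.
Sum = 2 + 1 + 1 + 2 + 3 + 3 = 12.

12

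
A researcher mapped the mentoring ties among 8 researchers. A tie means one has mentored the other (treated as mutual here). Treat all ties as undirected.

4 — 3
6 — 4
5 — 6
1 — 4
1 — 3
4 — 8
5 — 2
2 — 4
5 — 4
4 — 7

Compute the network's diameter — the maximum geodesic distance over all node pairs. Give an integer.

2

Eccentricity of each node (its greatest distance to any other): 1:2, 2:2, 3:2, 4:1, 5:2, 6:2, 7:2, 8:2.
The maximum eccentricity is 2, realized for instance by the pair 3–7 via 3 – 4 – 7. So the diameter is 2.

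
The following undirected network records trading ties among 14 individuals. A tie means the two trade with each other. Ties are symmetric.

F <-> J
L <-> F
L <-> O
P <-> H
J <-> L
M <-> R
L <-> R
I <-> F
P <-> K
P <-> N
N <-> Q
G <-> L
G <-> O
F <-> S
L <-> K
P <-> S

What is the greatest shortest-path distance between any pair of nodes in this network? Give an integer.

6

Eccentricity of each node (its greatest distance to any other): F:4, G:5, H:5, I:5, J:5, K:3, L:4, M:6, N:5, O:5, P:4, Q:6, R:5, S:4.
The maximum eccentricity is 6, realized for instance by the pair M–Q via M – R – L – K – P – N – Q. So the diameter is 6.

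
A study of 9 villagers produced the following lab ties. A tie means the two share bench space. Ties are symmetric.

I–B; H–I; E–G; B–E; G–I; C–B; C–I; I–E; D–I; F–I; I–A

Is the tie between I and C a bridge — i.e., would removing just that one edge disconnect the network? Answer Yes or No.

No

Even without that edge, I still reaches C via I – B – C, so the network stays connected. Not a bridge.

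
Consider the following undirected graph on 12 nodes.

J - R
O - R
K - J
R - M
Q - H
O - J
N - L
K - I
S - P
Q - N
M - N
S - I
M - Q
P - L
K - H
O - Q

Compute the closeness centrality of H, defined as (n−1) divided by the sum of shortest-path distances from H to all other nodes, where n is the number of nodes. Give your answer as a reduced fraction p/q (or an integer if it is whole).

Distances from H: I:2, J:2, K:1, L:3, M:2, N:2, O:2, P:4, Q:1, R:3, S:3. Sum = 25.
n = 12, so closeness = 11/25.

11/25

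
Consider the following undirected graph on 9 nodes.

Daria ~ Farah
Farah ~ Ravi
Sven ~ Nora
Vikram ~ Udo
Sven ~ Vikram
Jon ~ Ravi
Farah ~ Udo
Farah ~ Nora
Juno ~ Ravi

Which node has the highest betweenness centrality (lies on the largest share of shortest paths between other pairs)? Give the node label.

Unnormalized betweenness of each node: Daria:0, Farah:20, Jon:0, Juno:0, Nora:5, Ravi:13, Sven:1, Udo:5, Vikram:1.
Farah has the largest value, 20, making it the main broker — the node through which the most shortest paths run.

Farah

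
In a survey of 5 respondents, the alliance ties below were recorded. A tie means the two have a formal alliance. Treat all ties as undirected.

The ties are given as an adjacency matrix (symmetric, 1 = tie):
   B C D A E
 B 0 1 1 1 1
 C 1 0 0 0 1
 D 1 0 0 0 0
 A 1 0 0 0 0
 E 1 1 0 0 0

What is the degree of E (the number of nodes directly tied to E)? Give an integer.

E is directly tied to B and C. That is 2 neighbors, so the degree of E is 2.

2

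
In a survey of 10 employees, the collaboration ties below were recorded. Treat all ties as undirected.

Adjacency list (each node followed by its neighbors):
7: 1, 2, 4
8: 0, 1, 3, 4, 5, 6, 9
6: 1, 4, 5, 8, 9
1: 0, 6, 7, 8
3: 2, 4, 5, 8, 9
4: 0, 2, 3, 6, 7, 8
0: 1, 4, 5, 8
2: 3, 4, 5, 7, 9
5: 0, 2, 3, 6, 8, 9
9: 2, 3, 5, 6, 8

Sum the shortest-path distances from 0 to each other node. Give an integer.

14

Distances from 0: 1:1, 2:2, 3:2, 4:1, 5:1, 6:2, 7:2, 8:1, 9:2.
Sum = 1 + 2 + 2 + 1 + 1 + 2 + 2 + 1 + 2 = 14.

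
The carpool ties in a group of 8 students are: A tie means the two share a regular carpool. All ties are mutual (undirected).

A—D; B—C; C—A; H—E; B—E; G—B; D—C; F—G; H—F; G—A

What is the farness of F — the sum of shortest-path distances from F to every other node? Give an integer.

Distances from F: A:2, B:2, C:3, D:3, E:2, G:1, H:1.
Sum = 2 + 2 + 3 + 3 + 2 + 1 + 1 = 14.

14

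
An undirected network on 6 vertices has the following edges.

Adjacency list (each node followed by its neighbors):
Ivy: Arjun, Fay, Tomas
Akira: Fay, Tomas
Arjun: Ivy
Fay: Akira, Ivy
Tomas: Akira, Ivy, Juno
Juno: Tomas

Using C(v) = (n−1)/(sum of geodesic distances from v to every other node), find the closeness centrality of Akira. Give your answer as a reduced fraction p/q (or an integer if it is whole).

Distances from Akira: Arjun:3, Fay:1, Ivy:2, Juno:2, Tomas:1. Sum = 9.
n = 6, so closeness = 5/9.

5/9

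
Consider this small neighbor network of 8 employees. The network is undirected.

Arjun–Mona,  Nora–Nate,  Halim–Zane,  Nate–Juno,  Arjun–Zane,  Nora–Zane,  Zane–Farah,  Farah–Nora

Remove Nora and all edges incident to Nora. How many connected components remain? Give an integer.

2

Without Nora, the remaining ties split the others into: {Arjun, Farah, Halim, Mona, Zane}; {Juno, Nate}.
That's 2 separate components.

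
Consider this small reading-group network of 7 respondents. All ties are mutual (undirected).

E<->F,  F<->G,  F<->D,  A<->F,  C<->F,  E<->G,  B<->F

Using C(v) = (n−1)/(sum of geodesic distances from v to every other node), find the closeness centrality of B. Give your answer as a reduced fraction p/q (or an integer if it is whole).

6/11

Distances from B: A:2, C:2, D:2, E:2, F:1, G:2. Sum = 11.
n = 7, so closeness = 6/11.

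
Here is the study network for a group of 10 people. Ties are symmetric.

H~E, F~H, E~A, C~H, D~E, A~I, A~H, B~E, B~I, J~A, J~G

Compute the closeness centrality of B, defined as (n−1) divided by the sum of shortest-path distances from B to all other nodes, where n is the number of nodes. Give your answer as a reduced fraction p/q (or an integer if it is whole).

Distances from B: A:2, C:3, D:2, E:1, F:3, G:4, H:2, I:1, J:3. Sum = 21.
n = 10, so closeness = 9/21 = 3/7.

3/7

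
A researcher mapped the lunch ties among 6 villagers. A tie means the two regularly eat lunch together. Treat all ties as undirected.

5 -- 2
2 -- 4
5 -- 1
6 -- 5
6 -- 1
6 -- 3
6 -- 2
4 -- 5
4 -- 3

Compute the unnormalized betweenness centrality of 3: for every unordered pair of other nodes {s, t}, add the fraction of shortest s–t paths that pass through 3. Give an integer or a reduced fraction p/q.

Pairs whose geodesics pass through 3 — 6–4: 1/3.
All other pairs contribute 0.
Summing the contributions gives betweenness(3) = 1/3.

1/3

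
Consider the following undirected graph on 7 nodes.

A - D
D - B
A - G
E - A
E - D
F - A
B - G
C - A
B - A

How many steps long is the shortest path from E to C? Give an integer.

2

One shortest route is E – A – C, which uses 2 edges, and E and C are not directly tied, so nothing shorter exists. So d(E,C) = 2.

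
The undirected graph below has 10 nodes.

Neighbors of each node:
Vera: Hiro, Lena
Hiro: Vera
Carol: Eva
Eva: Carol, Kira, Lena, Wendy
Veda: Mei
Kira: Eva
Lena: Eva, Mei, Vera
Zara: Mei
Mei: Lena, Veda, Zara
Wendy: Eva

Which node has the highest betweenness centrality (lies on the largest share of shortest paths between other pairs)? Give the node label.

Unnormalized betweenness of each node: Carol:0, Eva:21, Hiro:0, Kira:0, Lena:26, Mei:15, Veda:0, Vera:8, Wendy:0, Zara:0.
Lena has the largest value, 26, making it the main broker — the node through which the most shortest paths run.

Lena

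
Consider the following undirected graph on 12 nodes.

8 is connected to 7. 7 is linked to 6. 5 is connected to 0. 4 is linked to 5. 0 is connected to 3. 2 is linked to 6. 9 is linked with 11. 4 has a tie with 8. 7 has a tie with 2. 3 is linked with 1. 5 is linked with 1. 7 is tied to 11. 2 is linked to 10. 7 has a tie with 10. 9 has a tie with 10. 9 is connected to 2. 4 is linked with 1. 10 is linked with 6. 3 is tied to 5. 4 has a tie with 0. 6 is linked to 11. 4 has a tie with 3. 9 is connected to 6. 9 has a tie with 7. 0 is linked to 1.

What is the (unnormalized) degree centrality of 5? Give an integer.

4

5 is directly tied to 0, 1, 3, and 4. That is 4 neighbors, so the degree of 5 is 4.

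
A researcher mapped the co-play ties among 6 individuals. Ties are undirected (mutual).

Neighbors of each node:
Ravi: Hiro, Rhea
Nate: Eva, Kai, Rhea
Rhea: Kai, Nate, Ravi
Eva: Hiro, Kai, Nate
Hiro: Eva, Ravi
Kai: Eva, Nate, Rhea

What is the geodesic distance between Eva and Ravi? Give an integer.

2

One shortest route is Eva – Hiro – Ravi, which uses 2 edges, and Eva and Ravi are not directly tied, so nothing shorter exists. So d(Eva,Ravi) = 2.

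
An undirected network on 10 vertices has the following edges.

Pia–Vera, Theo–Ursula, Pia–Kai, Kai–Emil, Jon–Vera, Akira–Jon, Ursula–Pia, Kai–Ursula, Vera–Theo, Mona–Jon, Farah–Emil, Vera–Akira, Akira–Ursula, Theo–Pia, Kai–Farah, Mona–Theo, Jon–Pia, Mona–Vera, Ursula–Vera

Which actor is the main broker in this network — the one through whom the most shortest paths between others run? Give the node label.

Kai

Unnormalized betweenness of each node: Akira:1/3, Emil:0, Farah:0, Jon:53/30, Kai:14, Mona:1/3, Pia:127/15, Theo:61/30, Ursula:241/30, Vera:121/30.
Kai has the largest value, 14, making it the main broker — the node through which the most shortest paths run.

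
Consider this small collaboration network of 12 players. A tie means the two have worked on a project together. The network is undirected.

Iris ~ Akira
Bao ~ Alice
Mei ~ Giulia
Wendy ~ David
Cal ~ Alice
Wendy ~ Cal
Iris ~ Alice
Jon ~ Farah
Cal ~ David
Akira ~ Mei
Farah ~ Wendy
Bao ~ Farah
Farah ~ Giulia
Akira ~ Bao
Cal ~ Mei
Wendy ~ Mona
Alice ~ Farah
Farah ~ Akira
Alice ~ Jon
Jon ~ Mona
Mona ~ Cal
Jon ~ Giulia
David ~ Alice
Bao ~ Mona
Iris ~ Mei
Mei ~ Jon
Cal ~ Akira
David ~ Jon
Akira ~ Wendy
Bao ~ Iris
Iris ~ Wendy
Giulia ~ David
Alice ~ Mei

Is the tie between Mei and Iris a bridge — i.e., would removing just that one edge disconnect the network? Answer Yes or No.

Even without that edge, Mei still reaches Iris via Mei – Akira – Iris, so the network stays connected. Not a bridge.

No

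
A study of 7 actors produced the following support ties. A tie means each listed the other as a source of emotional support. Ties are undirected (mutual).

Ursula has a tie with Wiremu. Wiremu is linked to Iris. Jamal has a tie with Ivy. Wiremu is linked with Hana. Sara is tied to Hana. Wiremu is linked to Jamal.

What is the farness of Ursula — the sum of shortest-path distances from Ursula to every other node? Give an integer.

Distances from Ursula: Hana:2, Iris:2, Ivy:3, Jamal:2, Sara:3, Wiremu:1.
Sum = 2 + 2 + 3 + 2 + 3 + 1 = 13.

13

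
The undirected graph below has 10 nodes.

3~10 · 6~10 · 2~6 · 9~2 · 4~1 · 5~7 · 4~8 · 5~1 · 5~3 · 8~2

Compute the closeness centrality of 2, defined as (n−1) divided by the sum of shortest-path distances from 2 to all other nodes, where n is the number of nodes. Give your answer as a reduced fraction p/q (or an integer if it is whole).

Distances from 2: 1:3, 3:3, 4:2, 5:4, 6:1, 7:5, 8:1, 9:1, 10:2. Sum = 22.
n = 10, so closeness = 9/22.

9/22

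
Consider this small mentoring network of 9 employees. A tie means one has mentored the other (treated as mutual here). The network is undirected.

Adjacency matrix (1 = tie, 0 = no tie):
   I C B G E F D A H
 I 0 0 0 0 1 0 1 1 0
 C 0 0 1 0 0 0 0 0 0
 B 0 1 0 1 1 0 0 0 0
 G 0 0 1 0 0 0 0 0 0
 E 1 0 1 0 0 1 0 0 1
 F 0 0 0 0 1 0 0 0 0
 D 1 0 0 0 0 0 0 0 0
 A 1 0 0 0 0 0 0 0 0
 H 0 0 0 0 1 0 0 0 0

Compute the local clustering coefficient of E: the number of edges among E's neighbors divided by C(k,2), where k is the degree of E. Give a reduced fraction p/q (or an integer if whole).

E's neighbors: B, F, H, and I (k = 4).
Possible neighbor pairs: C(4,2) = 6. Edges among them: none → e = 0.
Clustering(E) = 0/6 = 0.

0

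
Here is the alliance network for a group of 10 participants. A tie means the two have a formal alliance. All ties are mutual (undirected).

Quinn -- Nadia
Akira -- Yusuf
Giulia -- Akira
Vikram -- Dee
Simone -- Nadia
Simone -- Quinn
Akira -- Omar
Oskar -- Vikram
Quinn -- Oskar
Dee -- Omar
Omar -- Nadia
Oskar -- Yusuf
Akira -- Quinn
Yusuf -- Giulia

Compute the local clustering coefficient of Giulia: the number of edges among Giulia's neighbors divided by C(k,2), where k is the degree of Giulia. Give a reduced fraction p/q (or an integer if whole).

1

Giulia's neighbors: Akira and Yusuf (k = 2).
Possible neighbor pairs: C(2,2) = 1. Edges among them: Akira–Yusuf → e = 1.
Clustering(Giulia) = 1/1.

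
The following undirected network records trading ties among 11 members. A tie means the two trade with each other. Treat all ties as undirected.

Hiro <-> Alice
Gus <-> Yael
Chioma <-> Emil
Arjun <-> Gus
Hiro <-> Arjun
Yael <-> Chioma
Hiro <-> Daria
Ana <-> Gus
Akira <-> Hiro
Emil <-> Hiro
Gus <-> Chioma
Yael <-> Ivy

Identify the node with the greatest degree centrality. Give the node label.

Degrees — Akira:1, Alice:1, Ana:1, Arjun:2, Chioma:3, Daria:1, Emil:2, Gus:4, Hiro:5, Ivy:1, Yael:3.
The maximum is 5, attained only by Hiro.

Hiro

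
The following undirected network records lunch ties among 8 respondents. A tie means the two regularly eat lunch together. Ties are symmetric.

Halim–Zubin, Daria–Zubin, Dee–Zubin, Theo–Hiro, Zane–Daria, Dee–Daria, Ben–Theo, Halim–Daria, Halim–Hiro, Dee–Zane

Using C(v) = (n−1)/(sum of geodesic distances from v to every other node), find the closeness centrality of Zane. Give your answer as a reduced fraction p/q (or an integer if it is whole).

7/18

Distances from Zane: Ben:5, Daria:1, Dee:1, Halim:2, Hiro:3, Theo:4, Zubin:2. Sum = 18.
n = 8, so closeness = 7/18.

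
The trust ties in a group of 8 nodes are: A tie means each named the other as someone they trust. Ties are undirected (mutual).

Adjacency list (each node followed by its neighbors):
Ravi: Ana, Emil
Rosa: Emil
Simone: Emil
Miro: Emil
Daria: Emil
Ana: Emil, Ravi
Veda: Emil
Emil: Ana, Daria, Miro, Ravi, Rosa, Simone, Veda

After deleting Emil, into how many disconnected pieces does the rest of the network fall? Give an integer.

Without Emil, the remaining ties split the others into: {Miro}; {Ana, Ravi}; {Veda}; {Daria}; {Rosa}; {Simone}.
That's 6 separate components.

6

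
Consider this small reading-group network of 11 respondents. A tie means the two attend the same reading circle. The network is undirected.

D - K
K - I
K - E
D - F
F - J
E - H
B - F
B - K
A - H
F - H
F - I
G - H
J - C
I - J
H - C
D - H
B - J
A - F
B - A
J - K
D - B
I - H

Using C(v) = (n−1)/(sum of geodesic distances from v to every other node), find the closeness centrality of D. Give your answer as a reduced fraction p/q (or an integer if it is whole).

Distances from D: A:2, B:1, C:2, E:2, F:1, G:2, H:1, I:2, J:2, K:1. Sum = 16.
n = 11, so closeness = 10/16 = 5/8.

5/8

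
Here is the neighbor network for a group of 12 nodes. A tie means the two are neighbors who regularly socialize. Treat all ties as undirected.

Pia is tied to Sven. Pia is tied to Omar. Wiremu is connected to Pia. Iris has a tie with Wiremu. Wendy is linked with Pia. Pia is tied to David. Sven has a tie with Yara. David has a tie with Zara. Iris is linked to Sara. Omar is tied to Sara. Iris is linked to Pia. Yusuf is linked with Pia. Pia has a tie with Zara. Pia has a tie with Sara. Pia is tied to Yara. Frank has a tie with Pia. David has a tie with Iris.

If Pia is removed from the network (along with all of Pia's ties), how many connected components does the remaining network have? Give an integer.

5

Without Pia, the remaining ties split the others into: {David, Iris, Omar, Sara, Wiremu, Zara}; {Frank}; {Sven, Yara}; {Wendy}; {Yusuf}.
That's 5 separate components.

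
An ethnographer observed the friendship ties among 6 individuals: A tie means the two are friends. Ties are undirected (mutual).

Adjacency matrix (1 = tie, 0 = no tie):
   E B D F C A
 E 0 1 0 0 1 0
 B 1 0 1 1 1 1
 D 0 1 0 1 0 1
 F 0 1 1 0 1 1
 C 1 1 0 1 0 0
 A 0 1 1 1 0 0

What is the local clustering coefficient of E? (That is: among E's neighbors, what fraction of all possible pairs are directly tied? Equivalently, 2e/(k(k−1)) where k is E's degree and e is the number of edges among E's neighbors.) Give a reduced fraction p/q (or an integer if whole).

E's neighbors: B and C (k = 2).
Possible neighbor pairs: C(2,2) = 1. Edges among them: B–C → e = 1.
Clustering(E) = 1/1.

1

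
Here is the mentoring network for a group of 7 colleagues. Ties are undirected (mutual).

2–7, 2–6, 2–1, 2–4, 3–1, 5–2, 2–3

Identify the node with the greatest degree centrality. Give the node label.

2

Degrees — 1:2, 2:6, 3:2, 4:1, 5:1, 6:1, 7:1.
The maximum is 6, attained only by 2.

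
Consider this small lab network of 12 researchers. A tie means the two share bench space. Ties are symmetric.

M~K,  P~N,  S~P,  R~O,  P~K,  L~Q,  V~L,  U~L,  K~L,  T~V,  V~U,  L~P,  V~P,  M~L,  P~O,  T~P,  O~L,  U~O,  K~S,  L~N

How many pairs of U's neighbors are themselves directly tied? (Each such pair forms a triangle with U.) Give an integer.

U's neighbors: L, O, and V.
Neighbor pairs that are themselves tied: U–L–O; U–L–V. Each forms one triangle with U, for 2 in total.

2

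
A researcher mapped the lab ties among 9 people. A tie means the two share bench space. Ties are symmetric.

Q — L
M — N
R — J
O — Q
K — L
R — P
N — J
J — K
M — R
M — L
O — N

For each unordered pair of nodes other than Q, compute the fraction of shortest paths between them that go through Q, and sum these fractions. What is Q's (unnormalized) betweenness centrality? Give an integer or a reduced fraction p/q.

3/2

Pairs whose geodesics pass through Q — K–O: 1/2; L–O: 1.
All other pairs contribute 0.
Summing the contributions gives betweenness(Q) = 3/2.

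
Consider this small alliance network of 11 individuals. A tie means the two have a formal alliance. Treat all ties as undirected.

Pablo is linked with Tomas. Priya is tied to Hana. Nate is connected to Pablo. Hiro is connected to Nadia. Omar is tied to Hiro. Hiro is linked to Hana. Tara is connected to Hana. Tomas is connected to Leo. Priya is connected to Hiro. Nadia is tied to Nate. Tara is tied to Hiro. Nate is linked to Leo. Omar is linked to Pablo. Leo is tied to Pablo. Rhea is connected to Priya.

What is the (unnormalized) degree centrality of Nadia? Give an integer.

Nadia is directly tied to Hiro and Nate. That is 2 neighbors, so the degree of Nadia is 2.

2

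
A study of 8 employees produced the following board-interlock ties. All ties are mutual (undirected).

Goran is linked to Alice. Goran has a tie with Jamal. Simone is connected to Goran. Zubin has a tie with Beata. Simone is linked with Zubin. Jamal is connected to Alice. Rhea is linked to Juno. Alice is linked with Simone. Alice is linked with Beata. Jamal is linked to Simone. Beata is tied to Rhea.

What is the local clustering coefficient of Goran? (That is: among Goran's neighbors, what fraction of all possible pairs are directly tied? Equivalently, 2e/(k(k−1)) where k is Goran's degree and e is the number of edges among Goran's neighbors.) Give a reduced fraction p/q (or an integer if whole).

Goran's neighbors: Alice, Jamal, and Simone (k = 3).
Possible neighbor pairs: C(3,2) = 3. Edges among them: Alice–Jamal, Alice–Simone, Jamal–Simone → e = 3.
Clustering(Goran) = 3/3 = 1.

1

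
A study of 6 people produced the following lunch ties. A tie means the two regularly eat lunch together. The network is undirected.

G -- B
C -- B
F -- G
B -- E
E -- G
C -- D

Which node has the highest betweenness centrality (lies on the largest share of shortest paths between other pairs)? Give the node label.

Unnormalized betweenness of each node: B:6, C:4, D:0, E:0, F:0, G:4.
B has the largest value, 6, making it the main broker — the node through which the most shortest paths run.

B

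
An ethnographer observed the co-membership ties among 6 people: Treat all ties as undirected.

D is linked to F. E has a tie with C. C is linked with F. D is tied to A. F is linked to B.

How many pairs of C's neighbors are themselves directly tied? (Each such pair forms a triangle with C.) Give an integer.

C's neighbors are E and F, but none of them are tied to each other, so no triangle contains C.

0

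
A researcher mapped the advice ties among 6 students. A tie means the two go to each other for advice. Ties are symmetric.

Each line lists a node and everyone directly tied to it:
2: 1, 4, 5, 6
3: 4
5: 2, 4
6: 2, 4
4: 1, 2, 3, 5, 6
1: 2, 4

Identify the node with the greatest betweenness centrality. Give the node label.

Unnormalized betweenness of each node: 1:0, 2:3/2, 3:0, 4:11/2, 5:0, 6:0.
4 has the largest value, 11/2, making it the main broker — the node through which the most shortest paths run.

4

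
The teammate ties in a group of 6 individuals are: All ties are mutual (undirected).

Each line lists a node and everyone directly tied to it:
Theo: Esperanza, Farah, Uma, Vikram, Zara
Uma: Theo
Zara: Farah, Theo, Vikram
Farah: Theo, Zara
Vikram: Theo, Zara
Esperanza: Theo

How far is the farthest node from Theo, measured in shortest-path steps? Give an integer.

Distances from Theo: Esperanza:1, Farah:1, Uma:1, Vikram:1, Zara:1.
The largest is 1 (to Farah, Esperanza, Uma, Vikram, and Zara), so the eccentricity of Theo is 1.

1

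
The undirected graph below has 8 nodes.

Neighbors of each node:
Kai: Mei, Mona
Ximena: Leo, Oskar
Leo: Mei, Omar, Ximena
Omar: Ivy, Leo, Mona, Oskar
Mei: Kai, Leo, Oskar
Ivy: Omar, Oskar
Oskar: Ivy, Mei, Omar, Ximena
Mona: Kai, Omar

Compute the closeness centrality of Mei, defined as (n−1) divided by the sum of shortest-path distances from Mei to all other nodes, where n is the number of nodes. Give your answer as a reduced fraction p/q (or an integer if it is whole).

Distances from Mei: Ivy:2, Kai:1, Leo:1, Mona:2, Omar:2, Oskar:1, Ximena:2. Sum = 11.
n = 8, so closeness = 7/11.

7/11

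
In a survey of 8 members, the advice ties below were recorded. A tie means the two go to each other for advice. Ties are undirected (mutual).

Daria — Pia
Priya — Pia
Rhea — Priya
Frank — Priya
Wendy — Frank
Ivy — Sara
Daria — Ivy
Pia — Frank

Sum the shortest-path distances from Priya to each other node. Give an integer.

Distances from Priya: Daria:2, Frank:1, Ivy:3, Pia:1, Rhea:1, Sara:4, Wendy:2.
Sum = 2 + 1 + 3 + 1 + 1 + 4 + 2 = 14.

14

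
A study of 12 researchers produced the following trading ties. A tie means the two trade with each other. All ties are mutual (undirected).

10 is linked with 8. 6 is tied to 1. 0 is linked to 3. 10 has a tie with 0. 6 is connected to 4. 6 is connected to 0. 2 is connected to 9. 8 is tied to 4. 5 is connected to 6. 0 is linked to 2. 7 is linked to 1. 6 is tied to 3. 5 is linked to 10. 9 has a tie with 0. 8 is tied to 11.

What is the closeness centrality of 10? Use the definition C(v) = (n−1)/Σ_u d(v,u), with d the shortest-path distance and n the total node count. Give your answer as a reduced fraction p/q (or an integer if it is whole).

Distances from 10: 0:1, 1:3, 2:2, 3:2, 4:2, 5:1, 6:2, 7:4, 8:1, 9:2, 11:2. Sum = 22.
n = 12, so closeness = 11/22 = 1/2.

1/2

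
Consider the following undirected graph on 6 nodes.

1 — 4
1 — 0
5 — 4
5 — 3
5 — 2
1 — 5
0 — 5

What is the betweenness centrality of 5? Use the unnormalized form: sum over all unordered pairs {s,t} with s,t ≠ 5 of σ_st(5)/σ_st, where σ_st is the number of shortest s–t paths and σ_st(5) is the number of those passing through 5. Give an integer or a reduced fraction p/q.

15/2

Pairs whose geodesics pass through 5 — 3–1: 1; 3–0: 1; 3–4: 1; 3–2: 1; 1–2: 1; 0–4: 1/2; 0–2: 1; 4–2: 1.
All other pairs contribute 0.
Summing the contributions gives betweenness(5) = 15/2.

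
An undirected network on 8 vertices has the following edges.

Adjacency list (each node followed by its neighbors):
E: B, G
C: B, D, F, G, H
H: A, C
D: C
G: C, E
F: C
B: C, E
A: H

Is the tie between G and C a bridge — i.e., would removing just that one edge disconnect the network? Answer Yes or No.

Even without that edge, G still reaches C via G – E – B – C, so the network stays connected. Not a bridge.

No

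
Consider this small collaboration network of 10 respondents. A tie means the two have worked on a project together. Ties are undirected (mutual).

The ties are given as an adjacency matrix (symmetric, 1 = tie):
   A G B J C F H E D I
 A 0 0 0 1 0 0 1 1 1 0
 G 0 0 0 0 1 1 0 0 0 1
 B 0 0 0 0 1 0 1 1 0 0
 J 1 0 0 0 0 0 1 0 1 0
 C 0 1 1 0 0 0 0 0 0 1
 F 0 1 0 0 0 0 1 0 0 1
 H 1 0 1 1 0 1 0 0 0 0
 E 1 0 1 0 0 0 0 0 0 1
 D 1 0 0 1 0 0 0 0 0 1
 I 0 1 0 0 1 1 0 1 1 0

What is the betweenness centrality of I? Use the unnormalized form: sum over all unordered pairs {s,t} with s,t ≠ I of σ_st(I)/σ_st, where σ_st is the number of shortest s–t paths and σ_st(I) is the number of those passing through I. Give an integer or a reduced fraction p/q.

136/15

Pairs whose geodesics pass through I — A–G: 2/3; A–C: 2/4; G–J: 1/2; G–E: 1; G–D: 1; B–D: 2/5; J–C: 1/2; C–F: 1/2; C–E: 1/2; C–D: 1; F–E: 1; F–D: 1; E–D: 1/2.
All other pairs contribute 0.
Summing the contributions gives betweenness(I) = 136/15.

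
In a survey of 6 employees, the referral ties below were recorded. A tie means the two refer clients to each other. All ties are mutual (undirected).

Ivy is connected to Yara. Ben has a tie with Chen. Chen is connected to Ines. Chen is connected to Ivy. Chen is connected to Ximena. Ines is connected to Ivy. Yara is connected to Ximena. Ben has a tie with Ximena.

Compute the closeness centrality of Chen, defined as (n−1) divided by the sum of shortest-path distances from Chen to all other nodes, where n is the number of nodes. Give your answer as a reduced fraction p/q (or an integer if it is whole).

Distances from Chen: Ben:1, Ines:1, Ivy:1, Ximena:1, Yara:2. Sum = 6.
n = 6, so closeness = 5/6.

5/6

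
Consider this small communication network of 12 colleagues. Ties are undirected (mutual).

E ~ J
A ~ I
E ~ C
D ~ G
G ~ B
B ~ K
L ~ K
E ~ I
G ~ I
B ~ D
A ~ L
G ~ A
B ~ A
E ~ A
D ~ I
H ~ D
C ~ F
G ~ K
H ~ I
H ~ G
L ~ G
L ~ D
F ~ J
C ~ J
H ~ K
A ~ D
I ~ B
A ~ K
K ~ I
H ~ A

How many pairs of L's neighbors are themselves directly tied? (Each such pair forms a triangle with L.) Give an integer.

5

L's neighbors: A, D, G, and K.
Neighbor pairs that are themselves tied: L–A–D; L–A–G; L–A–K; L–D–G; L–G–K. Each forms one triangle with L, for 5 in total.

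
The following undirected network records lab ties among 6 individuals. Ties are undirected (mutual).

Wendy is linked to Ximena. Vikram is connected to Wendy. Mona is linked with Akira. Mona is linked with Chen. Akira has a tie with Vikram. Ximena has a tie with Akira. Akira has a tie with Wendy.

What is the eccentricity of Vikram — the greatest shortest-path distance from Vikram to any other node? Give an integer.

3

Distances from Vikram: Akira:1, Chen:3, Mona:2, Wendy:1, Ximena:2.
The largest is 3 (to Chen), so the eccentricity of Vikram is 3.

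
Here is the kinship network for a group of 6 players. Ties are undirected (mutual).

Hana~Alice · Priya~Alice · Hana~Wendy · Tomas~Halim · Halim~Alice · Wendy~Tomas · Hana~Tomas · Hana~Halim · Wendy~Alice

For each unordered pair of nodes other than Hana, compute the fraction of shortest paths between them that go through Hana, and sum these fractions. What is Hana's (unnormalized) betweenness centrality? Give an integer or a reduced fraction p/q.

1

Pairs whose geodesics pass through Hana — Halim–Wendy: 1/3; Tomas–Alice: 1/3; Tomas–Priya: 1/3.
All other pairs contribute 0.
Summing the contributions gives betweenness(Hana) = 1.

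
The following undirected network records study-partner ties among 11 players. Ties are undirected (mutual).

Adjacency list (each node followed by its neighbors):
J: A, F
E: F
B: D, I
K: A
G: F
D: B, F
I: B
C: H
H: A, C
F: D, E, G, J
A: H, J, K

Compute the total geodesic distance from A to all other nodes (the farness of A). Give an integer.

25

Distances from A: B:4, C:2, D:3, E:3, F:2, G:3, H:1, I:5, J:1, K:1.
Sum = 4 + 2 + 3 + 3 + 2 + 3 + 1 + 5 + 1 + 1 = 25.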